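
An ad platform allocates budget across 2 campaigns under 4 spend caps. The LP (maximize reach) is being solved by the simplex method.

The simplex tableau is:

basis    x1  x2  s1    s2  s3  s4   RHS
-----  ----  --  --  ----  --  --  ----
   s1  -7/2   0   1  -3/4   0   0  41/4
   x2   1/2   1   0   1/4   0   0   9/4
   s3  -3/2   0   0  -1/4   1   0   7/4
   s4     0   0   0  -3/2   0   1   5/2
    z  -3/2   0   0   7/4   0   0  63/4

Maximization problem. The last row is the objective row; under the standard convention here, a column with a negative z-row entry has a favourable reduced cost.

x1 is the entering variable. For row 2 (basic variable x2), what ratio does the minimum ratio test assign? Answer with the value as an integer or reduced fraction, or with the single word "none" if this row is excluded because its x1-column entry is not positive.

Ratio = RHS / (x1 entry) = (9/4) / (1/2) = 9/2.

9/2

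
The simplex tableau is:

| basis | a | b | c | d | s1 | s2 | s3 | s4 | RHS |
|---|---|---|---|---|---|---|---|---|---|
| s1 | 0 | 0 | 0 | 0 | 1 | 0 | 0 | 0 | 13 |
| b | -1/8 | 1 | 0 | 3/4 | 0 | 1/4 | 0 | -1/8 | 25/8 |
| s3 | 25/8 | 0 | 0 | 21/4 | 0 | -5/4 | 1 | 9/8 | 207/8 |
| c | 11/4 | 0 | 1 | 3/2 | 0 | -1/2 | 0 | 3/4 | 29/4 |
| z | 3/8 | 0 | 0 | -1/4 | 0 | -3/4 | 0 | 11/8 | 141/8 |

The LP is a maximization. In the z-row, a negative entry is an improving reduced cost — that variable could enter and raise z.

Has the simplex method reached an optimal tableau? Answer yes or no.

Column d has objective-row coefficient -1/4, which is negative; an improving pivot exists, so not yet optimal.

no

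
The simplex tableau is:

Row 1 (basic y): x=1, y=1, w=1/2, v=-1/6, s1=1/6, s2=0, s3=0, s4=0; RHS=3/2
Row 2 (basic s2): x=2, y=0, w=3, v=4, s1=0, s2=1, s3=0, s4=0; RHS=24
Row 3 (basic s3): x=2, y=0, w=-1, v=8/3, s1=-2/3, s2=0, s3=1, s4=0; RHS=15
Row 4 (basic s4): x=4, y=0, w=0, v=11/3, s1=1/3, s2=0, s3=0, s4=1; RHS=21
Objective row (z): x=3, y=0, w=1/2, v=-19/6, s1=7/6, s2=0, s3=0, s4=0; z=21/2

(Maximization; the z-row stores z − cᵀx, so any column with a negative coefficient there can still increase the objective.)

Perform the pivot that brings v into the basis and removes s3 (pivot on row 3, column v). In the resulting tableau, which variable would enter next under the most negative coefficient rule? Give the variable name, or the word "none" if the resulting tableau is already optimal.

Pivot element 8/3. New z-row = old z-row − (-19/6)·(row 3/(8/3)).
Updated z-row coefficients: x: 43/8, y: 0, w: -11/16, v: 0, s1: 3/8, s2: 0, s3: 19/16, s4: 0.
The most negative is -11/16 in column w, so w would enter next.

w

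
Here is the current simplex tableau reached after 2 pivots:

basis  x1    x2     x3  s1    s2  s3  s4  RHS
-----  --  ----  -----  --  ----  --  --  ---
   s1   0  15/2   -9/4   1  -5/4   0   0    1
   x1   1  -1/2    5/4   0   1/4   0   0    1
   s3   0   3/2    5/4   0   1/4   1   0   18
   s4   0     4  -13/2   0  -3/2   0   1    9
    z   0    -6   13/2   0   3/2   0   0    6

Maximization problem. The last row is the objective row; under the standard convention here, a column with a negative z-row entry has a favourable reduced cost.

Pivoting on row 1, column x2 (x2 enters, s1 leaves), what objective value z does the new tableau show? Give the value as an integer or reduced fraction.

Minimum ratio for x2: 1/(15/2) = 2/15.
z changes by −(z-row coeff of x2)·ratio = −(-6)·(2/15) = 4/5.
New z = 6 + (4/5) = 34/5.

34/5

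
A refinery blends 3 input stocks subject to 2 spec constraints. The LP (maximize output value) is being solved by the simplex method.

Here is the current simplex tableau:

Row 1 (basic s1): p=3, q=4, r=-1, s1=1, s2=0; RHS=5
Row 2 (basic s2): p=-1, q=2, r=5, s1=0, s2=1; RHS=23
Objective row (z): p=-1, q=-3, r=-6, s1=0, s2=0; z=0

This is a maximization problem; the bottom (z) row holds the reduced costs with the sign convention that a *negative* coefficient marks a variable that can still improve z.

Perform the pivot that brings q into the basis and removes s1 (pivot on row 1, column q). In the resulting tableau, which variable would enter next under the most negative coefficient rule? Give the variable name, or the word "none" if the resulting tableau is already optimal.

Pivot element 4. New z-row = old z-row − (-3)·(row 1/4).
Updated z-row coefficients: p: 5/4, q: 0, r: -27/4, s1: 3/4, s2: 0.
The most negative is -27/4 in column r, so r would enter next.

r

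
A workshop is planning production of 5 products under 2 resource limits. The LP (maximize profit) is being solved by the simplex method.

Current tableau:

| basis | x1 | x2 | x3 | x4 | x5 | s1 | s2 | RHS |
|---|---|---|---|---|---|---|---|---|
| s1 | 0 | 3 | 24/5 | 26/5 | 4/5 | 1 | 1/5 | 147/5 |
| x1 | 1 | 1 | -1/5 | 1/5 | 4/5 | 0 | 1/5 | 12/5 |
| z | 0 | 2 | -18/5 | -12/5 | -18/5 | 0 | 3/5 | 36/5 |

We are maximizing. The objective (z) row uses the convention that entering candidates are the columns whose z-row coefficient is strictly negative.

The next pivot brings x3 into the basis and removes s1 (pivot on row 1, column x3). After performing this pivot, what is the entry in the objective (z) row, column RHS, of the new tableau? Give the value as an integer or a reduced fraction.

Pivot element is row 1, column x3: 24/5.
Normalize row 1: new (row 1, RHS) = (147/5)/(24/5) = 49/8.
z-row ← z-row − (-18/5)·(new row 1): 36/5 − (-18/5)·(49/8) = 117/4.

117/4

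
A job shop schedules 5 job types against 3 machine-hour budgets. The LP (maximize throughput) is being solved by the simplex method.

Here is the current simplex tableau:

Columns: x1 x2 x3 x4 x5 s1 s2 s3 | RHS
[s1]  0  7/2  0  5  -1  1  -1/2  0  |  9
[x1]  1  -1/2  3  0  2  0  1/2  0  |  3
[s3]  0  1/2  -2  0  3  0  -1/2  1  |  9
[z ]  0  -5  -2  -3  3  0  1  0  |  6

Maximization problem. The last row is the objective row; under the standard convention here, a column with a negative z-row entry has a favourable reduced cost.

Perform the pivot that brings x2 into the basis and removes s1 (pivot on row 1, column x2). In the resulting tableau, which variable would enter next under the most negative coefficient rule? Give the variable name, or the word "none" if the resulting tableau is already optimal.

Pivot element 7/2. New z-row = old z-row − (-5)·(row 1/(7/2)).
Updated z-row coefficients: x1: 0, x2: 0, x3: -2, x4: 29/7, x5: 11/7, s1: 10/7, s2: 2/7, s3: 0.
The most negative is -2 in column x3, so x3 would enter next.

x3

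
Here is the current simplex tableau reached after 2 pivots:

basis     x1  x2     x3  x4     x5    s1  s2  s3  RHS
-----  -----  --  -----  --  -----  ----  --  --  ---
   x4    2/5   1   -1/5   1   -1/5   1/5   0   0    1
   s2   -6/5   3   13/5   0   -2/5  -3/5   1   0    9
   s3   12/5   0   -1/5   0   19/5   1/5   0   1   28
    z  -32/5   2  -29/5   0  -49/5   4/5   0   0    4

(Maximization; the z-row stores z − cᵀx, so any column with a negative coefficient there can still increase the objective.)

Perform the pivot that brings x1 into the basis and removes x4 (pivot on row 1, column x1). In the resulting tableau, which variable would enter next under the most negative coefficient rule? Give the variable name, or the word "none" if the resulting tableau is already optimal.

x5

Pivot element 2/5. New z-row = old z-row − (-32/5)·(row 1/(2/5)).
Updated z-row coefficients: x1: 0, x2: 18, x3: -9, x4: 16, x5: -13, s1: 4, s2: 0, s3: 0.
The most negative is -13 in column x5, so x5 would enter next.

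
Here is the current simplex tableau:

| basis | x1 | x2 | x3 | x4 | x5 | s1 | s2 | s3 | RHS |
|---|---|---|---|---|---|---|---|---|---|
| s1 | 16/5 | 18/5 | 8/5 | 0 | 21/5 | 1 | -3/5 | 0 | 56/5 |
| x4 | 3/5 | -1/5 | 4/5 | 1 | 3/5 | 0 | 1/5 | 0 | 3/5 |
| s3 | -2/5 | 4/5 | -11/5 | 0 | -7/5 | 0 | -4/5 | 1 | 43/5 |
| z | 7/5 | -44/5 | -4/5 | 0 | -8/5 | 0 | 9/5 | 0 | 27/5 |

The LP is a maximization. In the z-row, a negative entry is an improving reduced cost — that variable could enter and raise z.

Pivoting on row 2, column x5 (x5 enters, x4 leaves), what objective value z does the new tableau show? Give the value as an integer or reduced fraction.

Minimum ratio for x5: (3/5)/(3/5) = 1.
z changes by −(z-row coeff of x5)·ratio = −(-8/5)·1 = 8/5.
New z = 27/5 + (8/5) = 7.

7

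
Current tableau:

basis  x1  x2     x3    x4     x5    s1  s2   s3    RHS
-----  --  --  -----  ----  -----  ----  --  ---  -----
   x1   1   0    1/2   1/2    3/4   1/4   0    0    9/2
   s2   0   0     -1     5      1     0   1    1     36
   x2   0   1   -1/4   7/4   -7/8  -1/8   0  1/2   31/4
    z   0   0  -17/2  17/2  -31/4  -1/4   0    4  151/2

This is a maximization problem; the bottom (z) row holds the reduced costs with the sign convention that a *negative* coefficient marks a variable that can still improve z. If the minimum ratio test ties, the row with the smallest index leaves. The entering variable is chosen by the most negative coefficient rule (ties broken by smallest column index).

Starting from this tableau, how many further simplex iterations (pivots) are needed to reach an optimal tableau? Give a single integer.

pivot: x3 in, x1 out → z = 152
No improving column remains; optimal.

1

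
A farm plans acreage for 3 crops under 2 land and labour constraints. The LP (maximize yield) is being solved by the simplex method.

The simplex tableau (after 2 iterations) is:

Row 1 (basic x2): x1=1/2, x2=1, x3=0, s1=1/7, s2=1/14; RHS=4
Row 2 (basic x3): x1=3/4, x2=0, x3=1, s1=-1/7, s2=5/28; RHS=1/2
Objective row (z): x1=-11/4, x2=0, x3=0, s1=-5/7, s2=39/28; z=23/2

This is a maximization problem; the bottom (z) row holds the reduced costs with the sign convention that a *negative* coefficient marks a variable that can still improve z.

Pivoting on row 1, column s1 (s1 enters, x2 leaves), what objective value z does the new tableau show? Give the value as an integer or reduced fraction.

63/2

Minimum ratio for s1: 4/(1/7) = 28.
z changes by −(z-row coeff of s1)·ratio = −(-5/7)·28 = 20.
New z = 23/2 + 20 = 63/2.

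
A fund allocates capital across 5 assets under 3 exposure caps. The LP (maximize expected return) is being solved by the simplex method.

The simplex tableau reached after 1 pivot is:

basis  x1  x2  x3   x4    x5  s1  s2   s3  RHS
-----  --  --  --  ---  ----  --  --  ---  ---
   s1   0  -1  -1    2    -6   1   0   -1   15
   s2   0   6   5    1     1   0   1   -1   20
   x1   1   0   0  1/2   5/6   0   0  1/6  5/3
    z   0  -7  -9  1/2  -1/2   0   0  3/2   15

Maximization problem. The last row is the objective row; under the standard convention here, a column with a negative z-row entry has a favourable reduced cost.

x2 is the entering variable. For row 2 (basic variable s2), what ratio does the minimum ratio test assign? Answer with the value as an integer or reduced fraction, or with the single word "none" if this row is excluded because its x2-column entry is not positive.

Ratio = RHS / (x2 entry) = 20 / 6 = 10/3.

10/3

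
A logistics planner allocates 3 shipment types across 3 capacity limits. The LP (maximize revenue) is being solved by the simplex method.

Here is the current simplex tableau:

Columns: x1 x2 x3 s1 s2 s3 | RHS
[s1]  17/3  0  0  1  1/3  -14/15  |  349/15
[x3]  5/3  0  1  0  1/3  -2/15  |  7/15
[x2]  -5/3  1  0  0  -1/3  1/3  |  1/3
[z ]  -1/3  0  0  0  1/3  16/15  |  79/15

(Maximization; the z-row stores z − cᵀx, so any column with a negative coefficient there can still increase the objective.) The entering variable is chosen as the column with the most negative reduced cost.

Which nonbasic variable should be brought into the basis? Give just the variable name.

Objective-row coefficients: x1: -1/3, x2: 0, x3: 0, s1: 0, s2: 1/3, s3: 16/15.
The most negative is -1/3 in column x1, so x1 enters.

x1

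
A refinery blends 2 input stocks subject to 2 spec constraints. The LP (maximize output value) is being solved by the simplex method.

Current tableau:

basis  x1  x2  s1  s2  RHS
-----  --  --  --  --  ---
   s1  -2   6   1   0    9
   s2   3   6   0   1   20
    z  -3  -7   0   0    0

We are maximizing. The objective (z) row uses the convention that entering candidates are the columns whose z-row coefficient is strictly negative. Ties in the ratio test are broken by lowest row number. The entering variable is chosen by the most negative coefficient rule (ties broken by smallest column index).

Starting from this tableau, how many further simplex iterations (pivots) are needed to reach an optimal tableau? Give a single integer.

2

pivot: x2 in, s1 out → z = 21/2
pivot: x1 in, s2 out → z = 667/30
No improving column remains; optimal.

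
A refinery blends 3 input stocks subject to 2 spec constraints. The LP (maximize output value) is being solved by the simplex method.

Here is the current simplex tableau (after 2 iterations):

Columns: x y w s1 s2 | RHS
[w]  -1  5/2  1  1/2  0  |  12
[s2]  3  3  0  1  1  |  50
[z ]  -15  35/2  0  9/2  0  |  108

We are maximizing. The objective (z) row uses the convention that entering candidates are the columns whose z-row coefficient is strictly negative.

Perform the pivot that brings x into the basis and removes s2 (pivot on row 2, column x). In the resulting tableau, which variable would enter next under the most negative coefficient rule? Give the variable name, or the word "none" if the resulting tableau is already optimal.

Pivot element 3. New z-row = old z-row − (-15)·(row 2/3).
Updated z-row coefficients: x: 0, y: 65/2, w: 0, s1: 19/2, s2: 5.
No coefficient is strictly negative; the tableau after this pivot is optimal.

none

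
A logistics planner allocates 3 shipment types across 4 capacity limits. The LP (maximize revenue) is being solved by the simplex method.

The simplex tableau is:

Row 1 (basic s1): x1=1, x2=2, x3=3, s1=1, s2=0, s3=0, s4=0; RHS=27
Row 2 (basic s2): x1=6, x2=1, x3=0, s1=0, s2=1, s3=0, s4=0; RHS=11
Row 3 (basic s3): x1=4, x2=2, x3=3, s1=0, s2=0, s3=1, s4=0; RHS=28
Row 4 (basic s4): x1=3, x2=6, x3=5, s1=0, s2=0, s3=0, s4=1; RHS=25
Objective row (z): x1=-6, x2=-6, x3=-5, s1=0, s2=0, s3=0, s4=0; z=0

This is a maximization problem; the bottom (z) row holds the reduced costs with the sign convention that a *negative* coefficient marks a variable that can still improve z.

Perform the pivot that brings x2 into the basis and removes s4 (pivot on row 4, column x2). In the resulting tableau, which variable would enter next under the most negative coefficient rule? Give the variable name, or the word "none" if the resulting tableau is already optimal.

Pivot element 6. New z-row = old z-row − (-6)·(row 4/6).
Updated z-row coefficients: x1: -3, x2: 0, x3: 0, s1: 0, s2: 0, s3: 0, s4: 1.
The most negative is -3 in column x1, so x1 would enter next.

x1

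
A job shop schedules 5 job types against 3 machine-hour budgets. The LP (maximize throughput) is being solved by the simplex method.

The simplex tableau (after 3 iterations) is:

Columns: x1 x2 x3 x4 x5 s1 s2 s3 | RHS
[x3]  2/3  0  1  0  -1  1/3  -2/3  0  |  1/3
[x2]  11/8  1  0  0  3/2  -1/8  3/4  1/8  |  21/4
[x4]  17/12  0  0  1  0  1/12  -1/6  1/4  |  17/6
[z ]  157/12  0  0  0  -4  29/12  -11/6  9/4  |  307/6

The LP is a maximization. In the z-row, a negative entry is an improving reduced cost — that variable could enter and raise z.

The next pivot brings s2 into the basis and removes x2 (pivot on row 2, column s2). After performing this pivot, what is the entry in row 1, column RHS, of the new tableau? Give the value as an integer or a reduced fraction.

Pivot element is row 2, column s2: 3/4.
Normalize row 2: new (row 2, RHS) = (21/4)/(3/4) = 7.
row 1 ← row 1 − (-2/3)·(new row 2): 1/3 − (-2/3)·7 = 5.

5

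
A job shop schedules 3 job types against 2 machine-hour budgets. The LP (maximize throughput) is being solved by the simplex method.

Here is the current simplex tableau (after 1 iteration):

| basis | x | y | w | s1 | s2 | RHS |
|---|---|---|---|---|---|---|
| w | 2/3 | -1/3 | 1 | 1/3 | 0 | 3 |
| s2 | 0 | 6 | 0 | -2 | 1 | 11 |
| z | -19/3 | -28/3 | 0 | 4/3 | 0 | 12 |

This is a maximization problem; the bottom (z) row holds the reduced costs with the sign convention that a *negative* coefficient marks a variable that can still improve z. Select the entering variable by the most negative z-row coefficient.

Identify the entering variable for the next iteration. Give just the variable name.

Objective-row coefficients: x: -19/3, y: -28/3, w: 0, s1: 4/3, s2: 0.
The most negative is -28/3 in column y, so y enters.

y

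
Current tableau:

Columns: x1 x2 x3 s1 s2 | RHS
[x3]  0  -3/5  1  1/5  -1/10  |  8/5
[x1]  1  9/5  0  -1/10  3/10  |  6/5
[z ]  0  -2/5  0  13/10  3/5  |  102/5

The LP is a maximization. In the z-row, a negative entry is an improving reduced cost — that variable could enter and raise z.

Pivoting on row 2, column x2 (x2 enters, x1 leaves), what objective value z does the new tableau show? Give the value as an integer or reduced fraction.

Minimum ratio for x2: (6/5)/(9/5) = 2/3.
z changes by −(z-row coeff of x2)·ratio = −(-2/5)·(2/3) = 4/15.
New z = 102/5 + (4/15) = 62/3.

62/3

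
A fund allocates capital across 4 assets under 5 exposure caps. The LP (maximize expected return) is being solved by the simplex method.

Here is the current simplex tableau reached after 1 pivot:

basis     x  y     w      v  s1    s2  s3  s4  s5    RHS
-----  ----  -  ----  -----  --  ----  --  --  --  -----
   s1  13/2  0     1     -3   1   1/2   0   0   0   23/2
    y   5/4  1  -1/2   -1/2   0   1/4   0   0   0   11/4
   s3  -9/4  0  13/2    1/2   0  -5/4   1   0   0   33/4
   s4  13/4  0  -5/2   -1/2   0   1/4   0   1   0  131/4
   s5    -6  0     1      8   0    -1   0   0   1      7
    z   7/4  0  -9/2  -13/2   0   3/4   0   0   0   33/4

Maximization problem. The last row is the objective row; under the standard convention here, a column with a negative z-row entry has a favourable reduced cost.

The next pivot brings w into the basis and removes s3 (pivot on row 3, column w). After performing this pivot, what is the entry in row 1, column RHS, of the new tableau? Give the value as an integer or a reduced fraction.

Pivot element is row 3, column w: 13/2.
Normalize row 3: new (row 3, RHS) = (33/4)/(13/2) = 33/26.
row 1 ← row 1 − 1·(new row 3): 23/2 − 1·(33/26) = 133/13.

133/13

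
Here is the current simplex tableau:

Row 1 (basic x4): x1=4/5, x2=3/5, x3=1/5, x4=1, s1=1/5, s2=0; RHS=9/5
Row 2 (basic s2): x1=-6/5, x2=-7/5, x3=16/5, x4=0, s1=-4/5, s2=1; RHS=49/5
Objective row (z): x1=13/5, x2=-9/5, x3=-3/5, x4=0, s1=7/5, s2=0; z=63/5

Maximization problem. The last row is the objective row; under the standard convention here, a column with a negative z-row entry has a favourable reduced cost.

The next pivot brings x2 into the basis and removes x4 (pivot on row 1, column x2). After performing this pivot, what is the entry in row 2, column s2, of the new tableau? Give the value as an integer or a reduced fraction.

Pivot element is row 1, column x2: 3/5.
Normalize row 1: new (row 1, s2) = 0/(3/5) = 0.
row 2 ← row 2 − (-7/5)·(new row 1): 1 − (-7/5)·0 = 1.

1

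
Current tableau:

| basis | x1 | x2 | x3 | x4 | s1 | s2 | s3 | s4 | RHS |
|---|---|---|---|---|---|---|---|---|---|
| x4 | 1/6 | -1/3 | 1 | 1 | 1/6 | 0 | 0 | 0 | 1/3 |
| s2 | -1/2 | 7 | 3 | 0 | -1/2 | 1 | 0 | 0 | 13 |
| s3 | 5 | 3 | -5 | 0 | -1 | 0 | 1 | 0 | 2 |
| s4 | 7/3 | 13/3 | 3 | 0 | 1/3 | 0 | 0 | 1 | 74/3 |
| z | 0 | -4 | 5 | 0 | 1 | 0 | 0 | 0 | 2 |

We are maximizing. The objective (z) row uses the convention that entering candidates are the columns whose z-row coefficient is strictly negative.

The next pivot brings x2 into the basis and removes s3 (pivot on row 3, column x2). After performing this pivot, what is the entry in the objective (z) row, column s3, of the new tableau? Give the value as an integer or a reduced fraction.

4/3

Pivot element is row 3, column x2: 3.
Normalize row 3: new (row 3, s3) = 1/3 = 1/3.
z-row ← z-row − (-4)·(new row 3): 0 − (-4)·(1/3) = 4/3.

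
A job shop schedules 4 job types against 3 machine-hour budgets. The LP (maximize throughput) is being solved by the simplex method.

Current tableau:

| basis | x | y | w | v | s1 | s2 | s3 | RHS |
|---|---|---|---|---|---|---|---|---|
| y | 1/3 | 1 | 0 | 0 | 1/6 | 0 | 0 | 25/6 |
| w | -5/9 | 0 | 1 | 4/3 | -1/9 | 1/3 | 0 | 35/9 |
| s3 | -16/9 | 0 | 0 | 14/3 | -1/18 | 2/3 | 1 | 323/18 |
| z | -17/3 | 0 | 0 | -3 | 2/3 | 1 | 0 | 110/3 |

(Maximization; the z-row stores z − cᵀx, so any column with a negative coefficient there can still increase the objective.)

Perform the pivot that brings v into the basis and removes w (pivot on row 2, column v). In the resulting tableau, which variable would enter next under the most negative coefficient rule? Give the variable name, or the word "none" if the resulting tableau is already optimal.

Pivot element 4/3. New z-row = old z-row − (-3)·(row 2/(4/3)).
Updated z-row coefficients: x: -83/12, y: 0, w: 9/4, v: 0, s1: 5/12, s2: 7/4, s3: 0.
The most negative is -83/12 in column x, so x would enter next.

x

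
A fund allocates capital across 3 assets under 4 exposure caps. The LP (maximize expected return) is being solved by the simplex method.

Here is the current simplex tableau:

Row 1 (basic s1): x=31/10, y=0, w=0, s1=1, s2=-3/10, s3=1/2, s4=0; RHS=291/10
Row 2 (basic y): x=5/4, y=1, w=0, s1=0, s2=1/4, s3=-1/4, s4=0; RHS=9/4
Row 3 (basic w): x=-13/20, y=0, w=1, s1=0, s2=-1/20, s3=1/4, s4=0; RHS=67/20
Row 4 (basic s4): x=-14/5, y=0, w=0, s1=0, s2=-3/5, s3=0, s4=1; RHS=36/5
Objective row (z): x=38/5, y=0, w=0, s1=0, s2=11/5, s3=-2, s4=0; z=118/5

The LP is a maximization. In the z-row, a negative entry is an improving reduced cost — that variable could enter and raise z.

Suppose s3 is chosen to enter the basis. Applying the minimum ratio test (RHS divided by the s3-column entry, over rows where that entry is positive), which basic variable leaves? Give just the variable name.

Ratios: row 1 (s1): (291/10)/(1/2) = 291/5; row 2 (y): entry -1/4 ≤ 0, skip; row 3 (w): (67/20)/(1/4) = 67/5; row 4 (s4): entry 0 ≤ 0, skip.
Minimum ratio 67/5 is in the w row, so w leaves.

w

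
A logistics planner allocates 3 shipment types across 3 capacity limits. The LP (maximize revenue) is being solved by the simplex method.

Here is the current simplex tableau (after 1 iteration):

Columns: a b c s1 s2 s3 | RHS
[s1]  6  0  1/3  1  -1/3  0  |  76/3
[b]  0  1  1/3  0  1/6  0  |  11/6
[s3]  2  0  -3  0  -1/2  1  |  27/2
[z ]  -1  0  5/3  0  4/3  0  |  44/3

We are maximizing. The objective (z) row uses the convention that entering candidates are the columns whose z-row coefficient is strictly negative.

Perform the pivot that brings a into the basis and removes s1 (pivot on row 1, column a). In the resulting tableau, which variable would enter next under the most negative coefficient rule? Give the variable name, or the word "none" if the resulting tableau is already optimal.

Pivot element 6. New z-row = old z-row − (-1)·(row 1/6).
Updated z-row coefficients: a: 0, b: 0, c: 31/18, s1: 1/6, s2: 23/18, s3: 0.
No coefficient is strictly negative; the tableau after this pivot is optimal.

none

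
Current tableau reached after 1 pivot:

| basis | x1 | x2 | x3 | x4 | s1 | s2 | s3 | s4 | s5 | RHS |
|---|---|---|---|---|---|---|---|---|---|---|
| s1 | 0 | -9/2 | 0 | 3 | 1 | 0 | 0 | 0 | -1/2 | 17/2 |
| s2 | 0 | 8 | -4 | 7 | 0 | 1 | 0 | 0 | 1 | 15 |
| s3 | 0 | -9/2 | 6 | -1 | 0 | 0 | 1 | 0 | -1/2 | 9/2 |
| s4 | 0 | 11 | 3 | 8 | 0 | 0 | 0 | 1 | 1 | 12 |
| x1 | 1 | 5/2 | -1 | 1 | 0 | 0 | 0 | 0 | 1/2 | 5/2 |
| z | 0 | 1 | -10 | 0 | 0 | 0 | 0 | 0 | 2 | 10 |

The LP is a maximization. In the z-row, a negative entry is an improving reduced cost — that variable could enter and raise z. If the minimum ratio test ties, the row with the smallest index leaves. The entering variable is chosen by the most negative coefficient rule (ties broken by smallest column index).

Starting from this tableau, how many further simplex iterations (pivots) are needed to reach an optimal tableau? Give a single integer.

2

pivot: x3 in, s3 out → z = 35/2
pivot: x2 in, s4 out → z = 1181/53
No improving column remains; optimal.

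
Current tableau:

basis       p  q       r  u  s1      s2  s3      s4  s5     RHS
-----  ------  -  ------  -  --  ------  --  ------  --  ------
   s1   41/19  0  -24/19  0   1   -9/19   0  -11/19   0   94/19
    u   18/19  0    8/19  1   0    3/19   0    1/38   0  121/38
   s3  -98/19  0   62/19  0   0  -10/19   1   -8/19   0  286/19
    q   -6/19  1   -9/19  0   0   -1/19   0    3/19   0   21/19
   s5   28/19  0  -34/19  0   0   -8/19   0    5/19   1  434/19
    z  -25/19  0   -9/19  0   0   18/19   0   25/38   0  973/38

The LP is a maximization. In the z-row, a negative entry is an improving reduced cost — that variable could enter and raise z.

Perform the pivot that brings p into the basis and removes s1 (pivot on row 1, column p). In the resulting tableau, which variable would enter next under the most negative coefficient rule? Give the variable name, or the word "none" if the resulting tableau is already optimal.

Pivot element 41/19. New z-row = old z-row − (-25/19)·(row 1/(41/19)).
Updated z-row coefficients: p: 0, q: 0, r: -51/41, u: 0, s1: 25/41, s2: 27/41, s3: 0, s4: 25/82, s5: 0.
The most negative is -51/41 in column r, so r would enter next.

r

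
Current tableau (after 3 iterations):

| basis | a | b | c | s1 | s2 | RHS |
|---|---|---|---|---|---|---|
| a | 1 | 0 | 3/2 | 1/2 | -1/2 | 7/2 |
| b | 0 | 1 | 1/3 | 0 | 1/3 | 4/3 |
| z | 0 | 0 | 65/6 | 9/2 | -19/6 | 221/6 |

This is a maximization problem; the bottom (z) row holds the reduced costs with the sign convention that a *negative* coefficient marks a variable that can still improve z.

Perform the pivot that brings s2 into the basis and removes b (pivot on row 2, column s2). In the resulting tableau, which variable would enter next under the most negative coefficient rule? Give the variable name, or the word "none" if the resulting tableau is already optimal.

none

Pivot element 1/3. New z-row = old z-row − (-19/6)·(row 2/(1/3)).
Updated z-row coefficients: a: 0, b: 19/2, c: 14, s1: 9/2, s2: 0.
No coefficient is strictly negative; the tableau after this pivot is optimal.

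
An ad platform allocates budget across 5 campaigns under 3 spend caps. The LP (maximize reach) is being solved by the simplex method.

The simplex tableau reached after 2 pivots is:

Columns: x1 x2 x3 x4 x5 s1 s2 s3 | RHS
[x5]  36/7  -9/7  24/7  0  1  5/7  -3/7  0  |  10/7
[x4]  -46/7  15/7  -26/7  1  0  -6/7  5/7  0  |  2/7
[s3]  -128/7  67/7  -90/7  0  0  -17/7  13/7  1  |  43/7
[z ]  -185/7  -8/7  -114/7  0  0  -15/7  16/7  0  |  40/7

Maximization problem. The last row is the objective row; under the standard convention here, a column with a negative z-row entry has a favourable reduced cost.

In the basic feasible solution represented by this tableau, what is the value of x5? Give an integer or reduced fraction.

x5 is basic (row 1); its value is the RHS of that row: 10/7.

10/7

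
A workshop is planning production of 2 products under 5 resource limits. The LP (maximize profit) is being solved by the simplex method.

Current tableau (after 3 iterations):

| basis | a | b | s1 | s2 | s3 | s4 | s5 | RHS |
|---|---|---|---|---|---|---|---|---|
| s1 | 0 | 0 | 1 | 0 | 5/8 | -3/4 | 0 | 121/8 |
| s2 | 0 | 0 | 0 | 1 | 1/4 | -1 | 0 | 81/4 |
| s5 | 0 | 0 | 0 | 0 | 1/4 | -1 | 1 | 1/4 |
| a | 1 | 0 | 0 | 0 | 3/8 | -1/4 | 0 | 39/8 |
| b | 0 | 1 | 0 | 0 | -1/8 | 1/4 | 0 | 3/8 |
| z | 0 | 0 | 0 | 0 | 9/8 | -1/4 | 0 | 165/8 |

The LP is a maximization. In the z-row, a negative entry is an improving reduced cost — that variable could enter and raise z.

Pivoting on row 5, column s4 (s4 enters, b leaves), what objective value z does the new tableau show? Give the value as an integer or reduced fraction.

21

Minimum ratio for s4: (3/8)/(1/4) = 3/2.
z changes by −(z-row coeff of s4)·ratio = −(-1/4)·(3/2) = 3/8.
New z = 165/8 + (3/8) = 21.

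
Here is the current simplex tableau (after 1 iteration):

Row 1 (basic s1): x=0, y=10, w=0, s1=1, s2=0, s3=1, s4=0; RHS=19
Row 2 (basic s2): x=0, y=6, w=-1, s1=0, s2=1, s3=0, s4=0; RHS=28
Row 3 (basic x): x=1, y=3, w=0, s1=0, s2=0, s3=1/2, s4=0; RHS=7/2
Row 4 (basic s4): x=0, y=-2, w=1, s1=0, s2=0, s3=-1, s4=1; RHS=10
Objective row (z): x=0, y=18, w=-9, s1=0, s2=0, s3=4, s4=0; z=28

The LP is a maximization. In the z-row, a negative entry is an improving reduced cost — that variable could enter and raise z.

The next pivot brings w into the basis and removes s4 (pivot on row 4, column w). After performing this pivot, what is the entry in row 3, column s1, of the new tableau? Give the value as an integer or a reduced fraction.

0

Pivot element is row 4, column w: 1.
Normalize row 4: new (row 4, s1) = 0/1 = 0.
row 3 ← row 3 − 0·(new row 4): 0 − 0·0 = 0.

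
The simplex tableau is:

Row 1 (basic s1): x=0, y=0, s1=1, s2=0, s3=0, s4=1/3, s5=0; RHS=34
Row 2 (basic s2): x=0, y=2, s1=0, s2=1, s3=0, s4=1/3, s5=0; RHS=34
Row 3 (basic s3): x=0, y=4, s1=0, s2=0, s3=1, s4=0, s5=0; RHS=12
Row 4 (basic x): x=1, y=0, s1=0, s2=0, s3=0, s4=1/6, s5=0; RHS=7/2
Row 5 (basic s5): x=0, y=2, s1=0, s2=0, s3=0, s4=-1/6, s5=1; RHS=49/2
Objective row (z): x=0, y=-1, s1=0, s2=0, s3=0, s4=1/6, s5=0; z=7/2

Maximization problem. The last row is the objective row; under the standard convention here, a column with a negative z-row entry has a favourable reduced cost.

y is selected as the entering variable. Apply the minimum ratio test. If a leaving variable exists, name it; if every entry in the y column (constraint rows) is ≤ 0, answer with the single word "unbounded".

Ratios: row 1 (s1): entry 0 ≤ 0, skip; row 2 (s2): 34/2 = 17; row 3 (s3): 12/4 = 3; row 4 (x): entry 0 ≤ 0, skip; row 5 (s5): (49/2)/2 = 49/4.
Minimum ratio is in the s3 row, so s3 leaves.

s3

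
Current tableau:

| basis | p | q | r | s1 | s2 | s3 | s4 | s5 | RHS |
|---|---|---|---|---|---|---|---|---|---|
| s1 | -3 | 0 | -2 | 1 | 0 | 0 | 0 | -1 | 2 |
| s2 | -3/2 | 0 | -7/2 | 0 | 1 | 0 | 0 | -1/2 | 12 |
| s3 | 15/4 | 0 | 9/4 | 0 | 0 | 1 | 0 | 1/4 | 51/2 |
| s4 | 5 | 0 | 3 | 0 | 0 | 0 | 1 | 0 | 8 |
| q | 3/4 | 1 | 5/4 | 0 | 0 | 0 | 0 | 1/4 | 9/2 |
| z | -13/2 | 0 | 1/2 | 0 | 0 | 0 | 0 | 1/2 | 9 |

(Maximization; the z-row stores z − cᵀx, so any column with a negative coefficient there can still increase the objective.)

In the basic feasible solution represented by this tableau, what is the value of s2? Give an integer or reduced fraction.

12

s2 is basic (row 2); its value is the RHS of that row: 12.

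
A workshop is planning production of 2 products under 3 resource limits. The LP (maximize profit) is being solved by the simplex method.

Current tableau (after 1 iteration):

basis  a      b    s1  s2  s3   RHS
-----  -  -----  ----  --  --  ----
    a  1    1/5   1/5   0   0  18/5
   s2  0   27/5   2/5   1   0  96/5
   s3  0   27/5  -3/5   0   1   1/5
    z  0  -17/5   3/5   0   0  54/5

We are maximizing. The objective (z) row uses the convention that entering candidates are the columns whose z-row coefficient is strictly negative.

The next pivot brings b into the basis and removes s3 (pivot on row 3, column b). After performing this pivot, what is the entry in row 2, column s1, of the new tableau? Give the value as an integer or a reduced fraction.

1

Pivot element is row 3, column b: 27/5.
Normalize row 3: new (row 3, s1) = (-3/5)/(27/5) = -1/9.
row 2 ← row 2 − (27/5)·(new row 3): 2/5 − (27/5)·(-1/9) = 1.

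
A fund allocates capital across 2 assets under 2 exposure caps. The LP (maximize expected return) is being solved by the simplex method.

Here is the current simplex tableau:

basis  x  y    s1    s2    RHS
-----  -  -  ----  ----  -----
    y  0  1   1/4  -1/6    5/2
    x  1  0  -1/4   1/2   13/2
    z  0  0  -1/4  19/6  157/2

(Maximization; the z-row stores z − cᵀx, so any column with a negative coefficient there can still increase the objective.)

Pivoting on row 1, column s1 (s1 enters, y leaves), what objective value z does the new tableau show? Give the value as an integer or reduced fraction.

81

Minimum ratio for s1: (5/2)/(1/4) = 10.
z changes by −(z-row coeff of s1)·ratio = −(-1/4)·10 = 5/2.
New z = 157/2 + (5/2) = 81.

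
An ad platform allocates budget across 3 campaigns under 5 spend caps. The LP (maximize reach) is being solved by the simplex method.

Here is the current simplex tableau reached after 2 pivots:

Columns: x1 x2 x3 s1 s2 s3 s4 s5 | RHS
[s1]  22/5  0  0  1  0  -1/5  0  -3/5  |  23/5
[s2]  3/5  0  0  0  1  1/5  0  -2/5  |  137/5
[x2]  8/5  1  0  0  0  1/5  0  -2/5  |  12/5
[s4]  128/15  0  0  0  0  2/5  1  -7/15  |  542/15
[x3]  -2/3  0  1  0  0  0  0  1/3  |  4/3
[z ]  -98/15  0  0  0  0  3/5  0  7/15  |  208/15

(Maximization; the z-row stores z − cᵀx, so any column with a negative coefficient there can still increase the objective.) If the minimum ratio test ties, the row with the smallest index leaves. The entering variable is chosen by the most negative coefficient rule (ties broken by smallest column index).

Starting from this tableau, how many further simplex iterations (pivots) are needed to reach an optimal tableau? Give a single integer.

pivot: x1 in, s1 out → z = 683/33
pivot: s5 in, x3 out → z = 97/4
No improving column remains; optimal.

2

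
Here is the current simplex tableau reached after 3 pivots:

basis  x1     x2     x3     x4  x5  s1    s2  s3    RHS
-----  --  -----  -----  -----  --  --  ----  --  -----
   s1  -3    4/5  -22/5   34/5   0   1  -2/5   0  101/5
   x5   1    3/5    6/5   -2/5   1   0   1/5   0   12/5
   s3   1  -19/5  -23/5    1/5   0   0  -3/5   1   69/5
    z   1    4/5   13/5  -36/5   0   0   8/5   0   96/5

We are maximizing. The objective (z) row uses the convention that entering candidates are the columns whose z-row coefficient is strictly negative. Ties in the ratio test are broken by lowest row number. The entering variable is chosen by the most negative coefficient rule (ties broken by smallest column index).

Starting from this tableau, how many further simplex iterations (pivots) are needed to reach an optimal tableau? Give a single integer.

pivot: x4 in, s1 out → z = 690/17
pivot: x1 in, x5 out → z = 701/14
No improving column remains; optimal.

2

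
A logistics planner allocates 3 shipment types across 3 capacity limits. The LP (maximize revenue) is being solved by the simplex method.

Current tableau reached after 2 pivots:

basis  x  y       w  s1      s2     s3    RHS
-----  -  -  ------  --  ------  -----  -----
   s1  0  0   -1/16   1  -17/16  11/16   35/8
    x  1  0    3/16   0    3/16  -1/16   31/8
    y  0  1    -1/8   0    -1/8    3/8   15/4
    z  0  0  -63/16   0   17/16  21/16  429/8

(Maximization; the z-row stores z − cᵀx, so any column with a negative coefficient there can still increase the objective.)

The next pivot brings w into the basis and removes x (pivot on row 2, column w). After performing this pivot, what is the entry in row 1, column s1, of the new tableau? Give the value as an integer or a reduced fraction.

1

Pivot element is row 2, column w: 3/16.
Normalize row 2: new (row 2, s1) = 0/(3/16) = 0.
row 1 ← row 1 − (-1/16)·(new row 2): 1 − (-1/16)·0 = 1.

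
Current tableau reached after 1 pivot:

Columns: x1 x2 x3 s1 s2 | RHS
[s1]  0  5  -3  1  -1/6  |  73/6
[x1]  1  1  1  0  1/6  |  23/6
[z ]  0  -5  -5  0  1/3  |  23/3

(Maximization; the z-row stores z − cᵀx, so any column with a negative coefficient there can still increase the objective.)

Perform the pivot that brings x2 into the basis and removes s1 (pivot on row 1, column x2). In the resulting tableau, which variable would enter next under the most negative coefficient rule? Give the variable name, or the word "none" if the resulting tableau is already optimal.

x3

Pivot element 5. New z-row = old z-row − (-5)·(row 1/5).
Updated z-row coefficients: x1: 0, x2: 0, x3: -8, s1: 1, s2: 1/6.
The most negative is -8 in column x3, so x3 would enter next.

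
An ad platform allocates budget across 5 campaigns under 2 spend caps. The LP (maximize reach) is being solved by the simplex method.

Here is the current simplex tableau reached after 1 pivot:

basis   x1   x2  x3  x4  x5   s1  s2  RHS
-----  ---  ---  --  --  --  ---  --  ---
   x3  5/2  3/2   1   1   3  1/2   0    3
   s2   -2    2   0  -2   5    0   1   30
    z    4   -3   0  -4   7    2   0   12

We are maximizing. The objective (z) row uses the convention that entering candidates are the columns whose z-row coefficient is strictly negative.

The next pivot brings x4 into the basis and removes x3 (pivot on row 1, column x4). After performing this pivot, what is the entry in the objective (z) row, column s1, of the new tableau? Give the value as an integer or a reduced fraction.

Pivot element is row 1, column x4: 1.
Normalize row 1: new (row 1, s1) = (1/2)/1 = 1/2.
z-row ← z-row − (-4)·(new row 1): 2 − (-4)·(1/2) = 4.

4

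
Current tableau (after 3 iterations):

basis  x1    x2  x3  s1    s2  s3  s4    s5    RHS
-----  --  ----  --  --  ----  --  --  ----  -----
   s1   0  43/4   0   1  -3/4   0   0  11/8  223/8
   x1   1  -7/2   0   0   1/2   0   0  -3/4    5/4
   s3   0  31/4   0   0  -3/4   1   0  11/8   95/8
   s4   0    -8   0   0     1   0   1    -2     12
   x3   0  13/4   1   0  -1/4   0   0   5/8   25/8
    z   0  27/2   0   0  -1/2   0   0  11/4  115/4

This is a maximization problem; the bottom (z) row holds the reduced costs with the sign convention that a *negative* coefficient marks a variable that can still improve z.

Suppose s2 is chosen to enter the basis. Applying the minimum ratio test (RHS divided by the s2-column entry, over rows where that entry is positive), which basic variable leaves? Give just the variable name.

Ratios: row 1 (s1): entry -3/4 ≤ 0, skip; row 2 (x1): (5/4)/(1/2) = 5/2; row 3 (s3): entry -3/4 ≤ 0, skip; row 4 (s4): 12/1 = 12; row 5 (x3): entry -1/4 ≤ 0, skip.
Minimum ratio 5/2 is in the x1 row, so x1 leaves.

x1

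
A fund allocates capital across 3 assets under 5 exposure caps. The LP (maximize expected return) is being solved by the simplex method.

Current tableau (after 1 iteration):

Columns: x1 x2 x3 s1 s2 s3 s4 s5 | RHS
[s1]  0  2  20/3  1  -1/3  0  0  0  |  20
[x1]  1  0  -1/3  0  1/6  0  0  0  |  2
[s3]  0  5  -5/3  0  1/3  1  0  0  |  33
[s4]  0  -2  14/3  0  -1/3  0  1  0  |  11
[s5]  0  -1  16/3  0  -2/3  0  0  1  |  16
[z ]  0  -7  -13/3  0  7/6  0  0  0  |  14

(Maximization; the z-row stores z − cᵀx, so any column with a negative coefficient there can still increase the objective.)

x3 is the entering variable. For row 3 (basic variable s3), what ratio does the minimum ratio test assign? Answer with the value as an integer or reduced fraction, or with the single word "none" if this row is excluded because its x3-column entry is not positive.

The x3 entry in row 3 is -5/3 ≤ 0, so this row gives no ratio.

none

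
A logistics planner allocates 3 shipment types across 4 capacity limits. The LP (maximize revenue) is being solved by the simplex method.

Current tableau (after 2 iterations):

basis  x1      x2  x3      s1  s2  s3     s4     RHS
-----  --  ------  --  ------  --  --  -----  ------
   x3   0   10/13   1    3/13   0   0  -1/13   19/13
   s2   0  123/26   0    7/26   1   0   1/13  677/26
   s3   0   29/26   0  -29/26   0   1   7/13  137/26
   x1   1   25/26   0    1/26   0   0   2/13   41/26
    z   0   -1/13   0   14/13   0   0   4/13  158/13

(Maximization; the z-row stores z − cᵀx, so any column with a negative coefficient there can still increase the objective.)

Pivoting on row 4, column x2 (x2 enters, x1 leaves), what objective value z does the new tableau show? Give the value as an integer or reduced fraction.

Minimum ratio for x2: (41/26)/(25/26) = 41/25.
z changes by −(z-row coeff of x2)·ratio = −(-1/13)·(41/25) = 41/325.
New z = 158/13 + (41/325) = 307/25.

307/25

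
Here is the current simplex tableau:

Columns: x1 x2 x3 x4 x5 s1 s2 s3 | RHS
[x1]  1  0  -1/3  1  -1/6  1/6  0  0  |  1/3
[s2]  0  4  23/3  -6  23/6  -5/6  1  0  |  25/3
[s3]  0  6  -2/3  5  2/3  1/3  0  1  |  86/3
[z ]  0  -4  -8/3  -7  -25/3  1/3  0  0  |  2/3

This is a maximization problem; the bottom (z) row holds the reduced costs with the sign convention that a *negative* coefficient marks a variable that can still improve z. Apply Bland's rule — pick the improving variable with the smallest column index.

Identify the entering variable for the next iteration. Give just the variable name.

Objective-row coefficients: x1: 0, x2: -4, x3: -8/3, x4: -7, x5: -25/3, s1: 1/3, s2: 0, s3: 0.
Improving columns: x2, x3, x4, x5. Bland's rule picks the smallest column index → x2.

x2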